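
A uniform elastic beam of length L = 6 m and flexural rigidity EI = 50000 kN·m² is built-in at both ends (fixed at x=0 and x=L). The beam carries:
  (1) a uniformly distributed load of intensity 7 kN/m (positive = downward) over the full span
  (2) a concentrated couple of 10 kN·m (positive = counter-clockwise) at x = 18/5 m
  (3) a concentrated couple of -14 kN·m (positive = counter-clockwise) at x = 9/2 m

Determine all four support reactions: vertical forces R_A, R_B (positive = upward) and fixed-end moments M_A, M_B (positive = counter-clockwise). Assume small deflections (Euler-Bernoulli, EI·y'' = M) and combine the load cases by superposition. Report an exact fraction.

Load 1 — uniform load w=7 kN/m over full span:
  R_A = wL/2 = 7·6/2 = 21 kN
  M_A = wL²/12 = 7·6²/12 = 21 kN·m
  R_B = wL/2 = 7·6/2 = 21 kN
  M_B = -wL²/12 = -7·6²/12 = -21 kN·m
Load 2 — applied couple M₀=10 kN·m at a=18/5 m (b=L-a=12/5):
  R_A = 6M₀ab/L³ = 6·10·(18/5)·(12/5)/6³ = 12/5 kN
  M_A = M₀b(2a-b)/L² = 10·(12/5)·(2·(18/5)-(12/5))/6² = 16/5 kN·m
  R_B = -6M₀ab/L³ = -6·10·(18/5)·(12/5)/6³ = -12/5 kN
  M_B = M₀a(2b-a)/L² = 10·(18/5)·(2·(12/5)-(18/5))/6² = 6/5 kN·m
Load 3 — applied couple M₀=-14 kN·m at a=9/2 m (b=L-a=3/2):
  R_A = 6M₀ab/L³ = 6·(-14)·(9/2)·(3/2)/6³ = -21/8 kN
  M_A = M₀b(2a-b)/L² = (-14)·(3/2)·(2·(9/2)-(3/2))/6² = -35/8 kN·m
  R_B = -6M₀ab/L³ = -6·(-14)·(9/2)·(3/2)/6³ = 21/8 kN
  M_B = M₀a(2b-a)/L² = (-14)·(9/2)·(2·(3/2)-(9/2))/6² = 21/8 kN·m
Superposition: R_A = 831/40 kN, M_A = 793/40 kN·m, R_B = 849/40 kN, M_B = -687/40 kN·m

R_A = 831/40 kN, M_A = 793/40 kN·m, R_B = 849/40 kN, M_B = -687/40 kN·m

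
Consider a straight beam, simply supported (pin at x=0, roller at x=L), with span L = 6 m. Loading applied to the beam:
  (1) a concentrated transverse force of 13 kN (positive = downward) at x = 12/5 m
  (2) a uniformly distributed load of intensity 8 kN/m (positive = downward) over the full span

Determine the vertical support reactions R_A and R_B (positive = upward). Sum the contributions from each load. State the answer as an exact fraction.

R_A = 159/5 kN, R_B = 146/5 kN

Load 1 — point force P=13 kN at a=12/5 m (b=L-a=18/5):
  R_A = Pb/L = 13·(18/5)/6 = 39/5 kN
  R_B = Pa/L = 13·(12/5)/6 = 26/5 kN
Load 2 — uniform load w=8 kN/m over full span:
  R_A = wL/2 = 8·6/2 = 24 kN
  R_B = wL/2 = 8·6/2 = 24 kN
Superposition: R_A = 159/5 kN, R_B = 146/5 kN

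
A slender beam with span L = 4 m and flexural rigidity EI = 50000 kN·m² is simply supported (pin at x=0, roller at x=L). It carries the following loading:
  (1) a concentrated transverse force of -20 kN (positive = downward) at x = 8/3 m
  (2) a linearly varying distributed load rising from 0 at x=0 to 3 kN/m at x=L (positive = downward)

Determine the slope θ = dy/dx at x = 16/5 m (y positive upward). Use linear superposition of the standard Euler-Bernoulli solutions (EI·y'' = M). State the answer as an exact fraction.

Load 1 — point force P=-20 kN at a=8/3 m (b=L-a=4/3):
  θ_1 = -Pa(2L²-6Lx+3x²+a²)/(6LEI)  [x>a] = -(-20)·(8/3)·(2·4²-6·4·(16/5)+3·(16/5)²+(8/3)²)/(6·4·50000) = -392/1265625 rad
Load 2 — triangular load w₀=3 kN/m (0→w₀ over full span):
  θ_2 = -w₀(7L⁴-30L²x²+15x⁴)/(360LEI) = -3·(7·4⁴-30·4²·(16/5)²+15·(16/5)⁴)/(360·4·50000) = 757/11718750 rad
Superposition: θ = Σ θ_i = -77561/316406250 rad ≈ -0.000245 rad

θ(16/5) = -77561/316406250 rad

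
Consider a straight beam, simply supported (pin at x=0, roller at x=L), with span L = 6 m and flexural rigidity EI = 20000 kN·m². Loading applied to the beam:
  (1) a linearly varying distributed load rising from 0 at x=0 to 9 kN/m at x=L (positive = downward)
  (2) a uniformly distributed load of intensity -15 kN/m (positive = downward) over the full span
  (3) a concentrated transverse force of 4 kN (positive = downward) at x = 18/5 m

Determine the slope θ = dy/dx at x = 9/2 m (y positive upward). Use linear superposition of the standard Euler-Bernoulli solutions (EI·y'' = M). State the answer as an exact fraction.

Load 1 — triangular load w₀=9 kN/m (0→w₀ over full span):
  θ_1 = -w₀(7L⁴-30L²x²+15x⁴)/(360LEI) = -9·(7·6⁴-30·6²·(9/2)²+15·(9/2)⁴)/(360·6·20000) = 35451/25600000 rad
Load 2 — uniform load w=-15 kN/m over full span:
  θ_2 = -w(L³-6Lx²+4x³)/(24EI) = -(-15)·(6³-6·6·(9/2)²+4·(9/2)³)/(24·20000) = -297/64000 rad
Load 3 — point force P=4 kN at a=18/5 m (b=L-a=12/5):
  θ_3 = -Pa(2L²-6Lx+3x²+a²)/(6LEI)  [x>a] = -4·(18/5)·(2·6²-6·6·(9/2)+3·(9/2)²+(18/5)²)/(6·6·20000) = 1629/5000000 rad
Superposition: θ = Σ θ_i = -1875213/640000000 rad ≈ -0.002930 rad

θ(9/2) = -1875213/640000000 rad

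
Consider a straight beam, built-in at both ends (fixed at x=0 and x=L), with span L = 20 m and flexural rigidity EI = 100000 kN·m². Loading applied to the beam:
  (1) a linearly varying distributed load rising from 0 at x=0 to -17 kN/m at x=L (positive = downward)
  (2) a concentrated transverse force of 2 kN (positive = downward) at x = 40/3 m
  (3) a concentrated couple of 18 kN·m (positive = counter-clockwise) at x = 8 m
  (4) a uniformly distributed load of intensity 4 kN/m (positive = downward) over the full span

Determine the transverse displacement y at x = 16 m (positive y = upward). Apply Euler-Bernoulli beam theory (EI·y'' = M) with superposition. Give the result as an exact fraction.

Load 1 — triangular load w₀=-17 kN/m (0→w₀ over full span):
  y_1 = -w₀x²(L-x)²(x+2L)/(120LEI) = -(-17)·16²·(20-16)²·(16+2·20)/(120·20·100000) = 3808/234375 m
Load 2 — point force P=2 kN at a=40/3 m (b=L-a=20/3):
  y_2 = -Pa²(L-x)²(3bL-(3b+a)(L-x))/(6L³EI)  [x>a] = -2·(40/3)²·(20-16)²·(3·(20/3)·20-(3·(20/3)+(40/3))·(20-16))/(6·20³·100000) = -16/50625 m
Load 3 — applied couple M₀=18 kN·m at a=8 m (b=L-a=12):
  y_3 = (R_Ax³/6 - M_Ax²/2 - M₀(x-a)²/2)/EI  [x>a] with R_A=162/125, M_A=54/25 = ((162/125)·16³/6 - (54/25)·16²/2 - 18·(16-8)²/2)/100000 = 126/390625 m
Load 4 — uniform load w=4 kN/m over full span:
  y_4 = -wx²(L-x)²/(24EI) = -4·16²·(20-16)²/(24·100000) = -64/9375 m
Superposition: y = Σ y_i = 298286/31640625 m ≈ 0.009427 m

y(16) = 298286/31640625 m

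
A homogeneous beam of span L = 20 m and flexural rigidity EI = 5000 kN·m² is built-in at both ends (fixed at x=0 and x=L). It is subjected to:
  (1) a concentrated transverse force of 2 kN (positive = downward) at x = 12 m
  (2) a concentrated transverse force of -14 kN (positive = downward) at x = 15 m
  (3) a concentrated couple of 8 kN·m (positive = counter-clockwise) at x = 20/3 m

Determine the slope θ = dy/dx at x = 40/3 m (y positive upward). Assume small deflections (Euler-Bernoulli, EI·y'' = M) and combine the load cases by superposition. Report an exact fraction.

θ(40/3) = -2129/675000 rad

Load 1 — point force P=2 kN at a=12 m (b=L-a=8):
  θ_1 = Pa²(L-x)(2bL-(3b+a)(L-x))/(2L³EI)  [x>a] = 2·12²·(20-(40/3))·(2·8·20-(3·8+12)·(20-(40/3)))/(2·20³·5000) = 6/3125 rad
Load 2 — point force P=-14 kN at a=15 m (b=L-a=5):
  θ_2 = -Pb²x(2aL-(3a+b)x)/(2L³EI)  [x≤a] = -(-14)·5²·(40/3)·(2·15·20-(3·15+5)·(40/3))/(2·20³·5000) = -7/1800 rad
Load 3 — applied couple M₀=8 kN·m at a=20/3 m (b=L-a=40/3):
  θ_3 = (R_Ax²/2 - M_Ax - M₀(x-a))/EI  [x>a] with R_A=8/15, M_A=0 = ((8/15)·(40/3)²/2 - 0·(40/3) - 8·((40/3)-(20/3)))/5000 = -4/3375 rad
Superposition: θ = Σ θ_i = -2129/675000 rad ≈ -0.003154 rad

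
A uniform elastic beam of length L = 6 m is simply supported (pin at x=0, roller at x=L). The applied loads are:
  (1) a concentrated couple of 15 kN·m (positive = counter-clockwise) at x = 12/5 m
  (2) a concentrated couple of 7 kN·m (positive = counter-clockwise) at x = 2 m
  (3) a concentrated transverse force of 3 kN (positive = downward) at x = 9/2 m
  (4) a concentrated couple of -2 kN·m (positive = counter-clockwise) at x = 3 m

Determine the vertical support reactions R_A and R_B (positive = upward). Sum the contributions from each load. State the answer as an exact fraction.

R_A = 49/12 kN, R_B = -13/12 kN

Load 1 — applied couple M₀=15 kN·m at a=12/5 m (b=L-a=18/5):
  R_A = M₀/L = 15/6 = 5/2 kN
  R_B = -M₀/L = -15/6 = -5/2 kN
Load 2 — applied couple M₀=7 kN·m at a=2 m (b=L-a=4):
  R_A = M₀/L = 7/6 kN
  R_B = -M₀/L = -7/6 kN
Load 3 — point force P=3 kN at a=9/2 m (b=L-a=3/2):
  R_A = Pb/L = 3·(3/2)/6 = 3/4 kN
  R_B = Pa/L = 3·(9/2)/6 = 9/4 kN
Load 4 — applied couple M₀=-2 kN·m at a=3 m (b=L-a=3):
  R_A = M₀/L = (-2)/6 = -1/3 kN
  R_B = -M₀/L = -(-2)/6 = 1/3 kN
Superposition: R_A = 49/12 kN, R_B = -13/12 kN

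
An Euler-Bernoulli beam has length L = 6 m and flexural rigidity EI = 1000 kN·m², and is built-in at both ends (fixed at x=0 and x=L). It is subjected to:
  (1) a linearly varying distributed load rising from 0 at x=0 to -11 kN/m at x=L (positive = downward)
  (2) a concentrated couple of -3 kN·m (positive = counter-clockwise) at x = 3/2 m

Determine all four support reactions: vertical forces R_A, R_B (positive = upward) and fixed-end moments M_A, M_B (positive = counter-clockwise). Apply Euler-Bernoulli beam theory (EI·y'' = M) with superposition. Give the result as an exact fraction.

Load 1 — triangular load w₀=-11 kN/m (0→w₀ over full span):
  R_A = 3w₀L/20 = 3·(-11)·6/20 = -99/10 kN
  M_A = w₀L²/30 = (-11)·6²/30 = -66/5 kN·m
  R_B = 7w₀L/20 = 7·(-11)·6/20 = -231/10 kN
  M_B = -w₀L²/20 = -(-11)·6²/20 = 99/5 kN·m
Load 2 — applied couple M₀=-3 kN·m at a=3/2 m (b=L-a=9/2):
  R_A = 6M₀ab/L³ = 6·(-3)·(3/2)·(9/2)/6³ = -9/16 kN
  M_A = M₀b(2a-b)/L² = (-3)·(9/2)·(2·(3/2)-(9/2))/6² = 9/16 kN·m
  R_B = -6M₀ab/L³ = -6·(-3)·(3/2)·(9/2)/6³ = 9/16 kN
  M_B = M₀a(2b-a)/L² = (-3)·(3/2)·(2·(9/2)-(3/2))/6² = -15/16 kN·m
Superposition: R_A = -837/80 kN, M_A = -1011/80 kN·m, R_B = -1803/80 kN, M_B = 1509/80 kN·m

R_A = -837/80 kN, M_A = -1011/80 kN·m, R_B = -1803/80 kN, M_B = 1509/80 kN·m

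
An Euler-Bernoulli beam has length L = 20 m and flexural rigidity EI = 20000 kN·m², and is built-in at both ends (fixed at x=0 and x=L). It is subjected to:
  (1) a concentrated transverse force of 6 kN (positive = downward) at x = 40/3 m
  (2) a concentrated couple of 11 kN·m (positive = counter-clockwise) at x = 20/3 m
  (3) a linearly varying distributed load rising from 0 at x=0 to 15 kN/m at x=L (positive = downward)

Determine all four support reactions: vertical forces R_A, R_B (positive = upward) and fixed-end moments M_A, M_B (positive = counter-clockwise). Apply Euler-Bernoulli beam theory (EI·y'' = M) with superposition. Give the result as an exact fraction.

R_A = 2128/45 kN, M_A = 1880/9 kN·m, R_B = 4892/45 kN, M_B = -2827/9 kN·m

Load 1 — point force P=6 kN at a=40/3 m (b=L-a=20/3):
  R_A = Pb²(3a+b)/L³ = 6·(20/3)²·(3·(40/3)+(20/3))/20³ = 14/9 kN
  M_A = Pab²/L² = 6·(40/3)·(20/3)²/20² = 80/9 kN·m
  R_B = Pa²(a+3b)/L³ = 6·(40/3)²·((40/3)+3·(20/3))/20³ = 40/9 kN
  M_B = -Pa²b/L² = -6·(40/3)²·(20/3)/20² = -160/9 kN·m
Load 2 — applied couple M₀=11 kN·m at a=20/3 m (b=L-a=40/3):
  R_A = 6M₀ab/L³ = 6·11·(20/3)·(40/3)/20³ = 11/15 kN
  M_A = M₀b(2a-b)/L² = 11·(40/3)·(2·(20/3)-(40/3))/20² = 0 kN·m
  R_B = -6M₀ab/L³ = -6·11·(20/3)·(40/3)/20³ = -11/15 kN
  M_B = M₀a(2b-a)/L² = 11·(20/3)·(2·(40/3)-(20/3))/20² = 11/3 kN·m
Load 3 — triangular load w₀=15 kN/m (0→w₀ over full span):
  R_A = 3w₀L/20 = 3·15·20/20 = 45 kN
  M_A = w₀L²/30 = 15·20²/30 = 200 kN·m
  R_B = 7w₀L/20 = 7·15·20/20 = 105 kN
  M_B = -w₀L²/20 = -15·20²/20 = -300 kN·m
Superposition: R_A = 2128/45 kN, M_A = 1880/9 kN·m, R_B = 4892/45 kN, M_B = -2827/9 kN·m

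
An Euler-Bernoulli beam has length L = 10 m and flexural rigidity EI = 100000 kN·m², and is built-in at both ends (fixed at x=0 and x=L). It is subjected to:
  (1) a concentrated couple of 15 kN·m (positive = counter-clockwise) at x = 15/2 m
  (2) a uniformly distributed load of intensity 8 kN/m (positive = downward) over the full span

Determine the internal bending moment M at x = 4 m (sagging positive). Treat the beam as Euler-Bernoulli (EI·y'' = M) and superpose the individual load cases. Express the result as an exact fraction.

Load 1 — applied couple M₀=15 kN·m at a=15/2 m (b=L-a=5/2):
  M_1 = R_Ax - M_A  [x≤a] with R_A=27/16, M_A=75/16 = (27/16)·4 - (75/16) = 33/16 kN·m
Load 2 — uniform load w=8 kN/m over full span:
  M_2 = wLx/2 - wL²/12 - wx²/2 = 8·10·4/2 - 8·10²/12 - 8·4²/2 = 88/3 kN·m
Superposition: M = Σ M_i = 1507/48 kN·m ≈ 31.395833 kN·m

M(4) = 1507/48 kN·m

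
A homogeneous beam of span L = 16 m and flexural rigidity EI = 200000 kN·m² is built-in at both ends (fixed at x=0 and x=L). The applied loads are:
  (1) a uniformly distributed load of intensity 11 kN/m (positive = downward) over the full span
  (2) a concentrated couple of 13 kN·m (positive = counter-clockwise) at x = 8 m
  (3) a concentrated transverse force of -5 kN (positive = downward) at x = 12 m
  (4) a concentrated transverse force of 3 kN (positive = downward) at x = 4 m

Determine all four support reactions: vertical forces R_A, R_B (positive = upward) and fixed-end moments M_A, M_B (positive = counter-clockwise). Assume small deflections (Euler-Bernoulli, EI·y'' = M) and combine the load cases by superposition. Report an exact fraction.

R_A = 2911/32 kN, M_A = 2891/12 kN·m, R_B = 2657/32 kN, M_B = -2669/12 kN·m

Load 1 — uniform load w=11 kN/m over full span:
  R_A = wL/2 = 11·16/2 = 88 kN
  M_A = wL²/12 = 11·16²/12 = 704/3 kN·m
  R_B = wL/2 = 11·16/2 = 88 kN
  M_B = -wL²/12 = -11·16²/12 = -704/3 kN·m
Load 2 — applied couple M₀=13 kN·m at a=8 m (b=L-a=8):
  R_A = 6M₀ab/L³ = 6·13·8·8/16³ = 39/32 kN
  M_A = M₀b(2a-b)/L² = 13·8·(2·8-8)/16² = 13/4 kN·m
  R_B = -6M₀ab/L³ = -6·13·8·8/16³ = -39/32 kN
  M_B = M₀a(2b-a)/L² = 13·8·(2·8-8)/16² = 13/4 kN·m
Load 3 — point force P=-5 kN at a=12 m (b=L-a=4):
  R_A = Pb²(3a+b)/L³ = (-5)·4²·(3·12+4)/16³ = -25/32 kN
  M_A = Pab²/L² = (-5)·12·4²/16² = -15/4 kN·m
  R_B = Pa²(a+3b)/L³ = (-5)·12²·(12+3·4)/16³ = -135/32 kN
  M_B = -Pa²b/L² = -(-5)·12²·4/16² = 45/4 kN·m
Load 4 — point force P=3 kN at a=4 m (b=L-a=12):
  R_A = Pb²(3a+b)/L³ = 3·12²·(3·4+12)/16³ = 81/32 kN
  M_A = Pab²/L² = 3·4·12²/16² = 27/4 kN·m
  R_B = Pa²(a+3b)/L³ = 3·4²·(4+3·12)/16³ = 15/32 kN
  M_B = -Pa²b/L² = -3·4²·12/16² = -9/4 kN·m
Superposition: R_A = 2911/32 kN, M_A = 2891/12 kN·m, R_B = 2657/32 kN, M_B = -2669/12 kN·m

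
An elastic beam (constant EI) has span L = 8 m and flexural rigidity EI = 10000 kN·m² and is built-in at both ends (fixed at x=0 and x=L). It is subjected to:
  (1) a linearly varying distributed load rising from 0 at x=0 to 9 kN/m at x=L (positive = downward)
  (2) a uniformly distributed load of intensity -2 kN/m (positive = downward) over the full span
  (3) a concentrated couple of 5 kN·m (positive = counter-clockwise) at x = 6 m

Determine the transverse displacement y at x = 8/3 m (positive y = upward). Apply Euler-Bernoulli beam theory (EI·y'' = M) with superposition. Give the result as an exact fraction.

Load 1 — triangular load w₀=9 kN/m (0→w₀ over full span):
  y_1 = -w₀x²(L-x)²(x+2L)/(120LEI) = -9·(8/3)²·(8-(8/3))²·((8/3)+2·8)/(120·8·10000) = -896/253125 m
Load 2 — uniform load w=-2 kN/m over full span:
  y_2 = -wx²(L-x)²/(24EI) = -(-2)·(8/3)²·(8-(8/3))²/(24·10000) = 256/151875 m
Load 3 — applied couple M₀=5 kN·m at a=6 m (b=L-a=2):
  y_3 = (R_Ax³/6 - M_Ax²/2)/EI  [x≤a] with R_A=45/64, M_A=25/16 = ((45/64)·(8/3)³/6 - (25/16)·(8/3)²/2)/10000 = -1/3000 m
Superposition: y = Σ y_i = -13289/6075000 m ≈ -0.002187 m

y(8/3) = -13289/6075000 m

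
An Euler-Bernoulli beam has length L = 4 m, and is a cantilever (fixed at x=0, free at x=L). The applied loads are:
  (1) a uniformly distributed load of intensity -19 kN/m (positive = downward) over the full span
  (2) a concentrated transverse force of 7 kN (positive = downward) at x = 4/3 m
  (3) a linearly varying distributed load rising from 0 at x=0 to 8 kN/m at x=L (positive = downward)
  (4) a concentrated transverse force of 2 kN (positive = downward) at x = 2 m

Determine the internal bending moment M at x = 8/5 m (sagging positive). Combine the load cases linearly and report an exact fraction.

Load 1 — uniform load w=-19 kN/m over full span:
  M_1 = -w(L-x)²/2 = -(-19)·(4-(8/5))²/2 = 1368/25 kN·m
Load 2 — point force P=7 kN at a=4/3 m (b=L-a=8/3):
  M_2 = 0  [x>a] = 0 kN·m
Load 3 — triangular load w₀=8 kN/m (0→w₀ over full span):
  M_3 = w₀Lx/2 - w₀L²/3 - w₀x³/(6L) = 8·4·(8/5)/2 - 8·4²/3 - 8·(8/5)³/(6·4) = -2304/125 kN·m
Load 4 — point force P=2 kN at a=2 m (b=L-a=2):
  M_4 = -P(a-x)  [x≤a] = -2·(2-(8/5)) = -4/5 kN·m
Superposition: M = Σ M_i = 4436/125 kN·m ≈ 35.488000 kN·m

M(8/5) = 4436/125 kN·m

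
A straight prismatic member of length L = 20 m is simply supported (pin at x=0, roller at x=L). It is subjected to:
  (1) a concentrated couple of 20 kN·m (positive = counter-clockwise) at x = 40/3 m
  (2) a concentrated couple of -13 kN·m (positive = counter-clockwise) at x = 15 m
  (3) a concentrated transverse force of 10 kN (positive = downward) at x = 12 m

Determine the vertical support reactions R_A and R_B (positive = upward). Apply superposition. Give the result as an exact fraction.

R_A = 87/20 kN, R_B = 113/20 kN

Load 1 — applied couple M₀=20 kN·m at a=40/3 m (b=L-a=20/3):
  R_A = M₀/L = 20/20 = 1 kN
  R_B = -M₀/L = -20/20 = -1 kN
Load 2 — applied couple M₀=-13 kN·m at a=15 m (b=L-a=5):
  R_A = M₀/L = (-13)/20 = -13/20 kN
  R_B = -M₀/L = -(-13)/20 = 13/20 kN
Load 3 — point force P=10 kN at a=12 m (b=L-a=8):
  R_A = Pb/L = 10·8/20 = 4 kN
  R_B = Pa/L = 10·12/20 = 6 kN
Superposition: R_A = 87/20 kN, R_B = 113/20 kN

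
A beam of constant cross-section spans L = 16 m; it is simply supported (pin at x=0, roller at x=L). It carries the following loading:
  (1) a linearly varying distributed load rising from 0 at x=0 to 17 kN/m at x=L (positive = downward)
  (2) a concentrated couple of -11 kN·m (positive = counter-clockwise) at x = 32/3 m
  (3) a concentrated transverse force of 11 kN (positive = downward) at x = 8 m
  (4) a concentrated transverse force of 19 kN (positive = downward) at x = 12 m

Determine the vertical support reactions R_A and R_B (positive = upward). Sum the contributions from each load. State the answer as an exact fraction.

Load 1 — triangular load w₀=17 kN/m (0→w₀ over full span):
  R_A = w₀L/6 = 17·16/6 = 136/3 kN
  R_B = w₀L/3 = 17·16/3 = 272/3 kN
Load 2 — applied couple M₀=-11 kN·m at a=32/3 m (b=L-a=16/3):
  R_A = M₀/L = (-11)/16 = -11/16 kN
  R_B = -M₀/L = -(-11)/16 = 11/16 kN
Load 3 — point force P=11 kN at a=8 m (b=L-a=8):
  R_A = Pb/L = 11·8/16 = 11/2 kN
  R_B = Pa/L = 11·8/16 = 11/2 kN
Load 4 — point force P=19 kN at a=12 m (b=L-a=4):
  R_A = Pb/L = 19·4/16 = 19/4 kN
  R_B = Pa/L = 19·12/16 = 57/4 kN
Superposition: R_A = 2635/48 kN, R_B = 5333/48 kN

R_A = 2635/48 kN, R_B = 5333/48 kN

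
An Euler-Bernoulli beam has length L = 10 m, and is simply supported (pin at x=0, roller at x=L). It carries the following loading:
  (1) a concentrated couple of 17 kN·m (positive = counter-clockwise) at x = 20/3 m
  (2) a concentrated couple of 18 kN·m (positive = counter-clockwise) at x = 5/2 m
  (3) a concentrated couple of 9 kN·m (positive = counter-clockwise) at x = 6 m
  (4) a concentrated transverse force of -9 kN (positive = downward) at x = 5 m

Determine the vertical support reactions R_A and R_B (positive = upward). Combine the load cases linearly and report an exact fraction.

Load 1 — applied couple M₀=17 kN·m at a=20/3 m (b=L-a=10/3):
  R_A = M₀/L = 17/10 kN
  R_B = -M₀/L = -17/10 kN
Load 2 — applied couple M₀=18 kN·m at a=5/2 m (b=L-a=15/2):
  R_A = M₀/L = 18/10 = 9/5 kN
  R_B = -M₀/L = -18/10 = -9/5 kN
Load 3 — applied couple M₀=9 kN·m at a=6 m (b=L-a=4):
  R_A = M₀/L = 9/10 kN
  R_B = -M₀/L = -9/10 kN
Load 4 — point force P=-9 kN at a=5 m (b=L-a=5):
  R_A = Pb/L = (-9)·5/10 = -9/2 kN
  R_B = Pa/L = (-9)·5/10 = -9/2 kN
Superposition: R_A = -1/10 kN, R_B = -89/10 kN

R_A = -1/10 kN, R_B = -89/10 kN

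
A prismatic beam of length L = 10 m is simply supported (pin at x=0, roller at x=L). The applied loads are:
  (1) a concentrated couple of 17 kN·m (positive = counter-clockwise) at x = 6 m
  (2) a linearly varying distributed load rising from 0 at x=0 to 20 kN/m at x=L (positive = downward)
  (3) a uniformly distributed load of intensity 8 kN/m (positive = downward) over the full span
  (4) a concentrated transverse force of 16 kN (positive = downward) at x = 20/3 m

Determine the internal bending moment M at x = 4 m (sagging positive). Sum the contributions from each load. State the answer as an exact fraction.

M(4) = 3542/15 kN·m

Load 1 — applied couple M₀=17 kN·m at a=6 m (b=L-a=4):
  M_1 = M₀x/L  [x≤a] = 17·4/10 = 34/5 kN·m
Load 2 — triangular load w₀=20 kN/m (0→w₀ over full span):
  M_2 = w₀Lx/6 - w₀x³/(6L) = 20·10·4/6 - 20·4³/(6·10) = 112 kN·m
Load 3 — uniform load w=8 kN/m over full span:
  M_3 = wx(L-x)/2 = 8·4·(10-4)/2 = 96 kN·m
Load 4 — point force P=16 kN at a=20/3 m (b=L-a=10/3):
  M_4 = Pbx/L  [x≤a] = 16·(10/3)·4/10 = 64/3 kN·m
Superposition: M = Σ M_i = 3542/15 kN·m ≈ 236.133333 kN·m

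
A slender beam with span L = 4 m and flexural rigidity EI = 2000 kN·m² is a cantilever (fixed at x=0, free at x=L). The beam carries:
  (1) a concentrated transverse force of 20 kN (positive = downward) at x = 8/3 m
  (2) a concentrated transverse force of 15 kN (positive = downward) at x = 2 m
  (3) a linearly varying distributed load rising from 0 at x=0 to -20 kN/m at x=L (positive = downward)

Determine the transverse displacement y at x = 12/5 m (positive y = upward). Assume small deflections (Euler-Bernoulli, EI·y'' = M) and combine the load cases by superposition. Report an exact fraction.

Load 1 — point force P=20 kN at a=8/3 m (b=L-a=4/3):
  y_1 = -Px²(3a-x)/(6EI)  [x≤a] = -20·(12/5)²·(3·(8/3)-(12/5))/(6·2000) = -168/3125 m
Load 2 — point force P=15 kN at a=2 m (b=L-a=2):
  y_2 = -Pa²(3x-a)/(6EI)  [x>a] = -15·2²·(3·(12/5)-2)/(6·2000) = -13/500 m
Load 3 — triangular load w₀=-20 kN/m (0→w₀ over full span):
  y_3 = (w₀Lx³/12-w₀L²x²/6-w₀x⁵/(120L))/EI = ((-20)·4·(12/5)³/12-(-20)·4²·(12/5)²/6-(-20)·(12/5)⁵/(120·4))/2000 = 42648/390625 m
Superposition: y = Σ y_i = 45967/1562500 m ≈ 0.029419 m

y(12/5) = 45967/1562500 m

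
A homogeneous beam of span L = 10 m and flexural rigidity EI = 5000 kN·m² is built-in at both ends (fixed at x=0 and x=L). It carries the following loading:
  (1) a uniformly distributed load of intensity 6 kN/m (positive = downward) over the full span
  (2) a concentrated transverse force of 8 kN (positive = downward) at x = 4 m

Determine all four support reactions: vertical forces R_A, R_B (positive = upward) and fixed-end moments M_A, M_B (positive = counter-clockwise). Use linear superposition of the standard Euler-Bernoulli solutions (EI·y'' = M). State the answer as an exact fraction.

Load 1 — uniform load w=6 kN/m over full span:
  R_A = wL/2 = 6·10/2 = 30 kN
  M_A = wL²/12 = 6·10²/12 = 50 kN·m
  R_B = wL/2 = 6·10/2 = 30 kN
  M_B = -wL²/12 = -6·10²/12 = -50 kN·m
Load 2 — point force P=8 kN at a=4 m (b=L-a=6):
  R_A = Pb²(3a+b)/L³ = 8·6²·(3·4+6)/10³ = 648/125 kN
  M_A = Pab²/L² = 8·4·6²/10² = 288/25 kN·m
  R_B = Pa²(a+3b)/L³ = 8·4²·(4+3·6)/10³ = 352/125 kN
  M_B = -Pa²b/L² = -8·4²·6/10² = -192/25 kN·m
Superposition: R_A = 4398/125 kN, M_A = 1538/25 kN·m, R_B = 4102/125 kN, M_B = -1442/25 kN·m

R_A = 4398/125 kN, M_A = 1538/25 kN·m, R_B = 4102/125 kN, M_B = -1442/25 kN·m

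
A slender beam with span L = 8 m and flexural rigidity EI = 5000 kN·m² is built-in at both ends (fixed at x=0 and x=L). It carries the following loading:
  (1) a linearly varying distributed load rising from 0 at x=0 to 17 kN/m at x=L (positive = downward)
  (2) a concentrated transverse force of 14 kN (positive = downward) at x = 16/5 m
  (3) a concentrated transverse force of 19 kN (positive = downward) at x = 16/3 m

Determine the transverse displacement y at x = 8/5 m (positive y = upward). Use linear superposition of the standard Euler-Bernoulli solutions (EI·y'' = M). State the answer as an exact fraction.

y(8/5) = -1840864/158203125 m

Load 1 — triangular load w₀=17 kN/m (0→w₀ over full span):
  y_1 = -w₀x²(L-x)²(x+2L)/(120LEI) = -17·(8/5)²·(8-(8/5))²·((8/5)+2·8)/(120·8·5000) = -191488/29296875 m
Load 2 — point force P=14 kN at a=16/5 m (b=L-a=24/5):
  y_2 = -Pb²x²(3aL-(3a+b)x)/(6L³EI)  [x≤a] = -14·(24/5)²·(8/5)²·(3·(16/5)·8-(3·(16/5)+(24/5))·(8/5))/(6·8³·5000) = -28224/9765625 m
Load 3 — point force P=19 kN at a=16/3 m (b=L-a=8/3):
  y_3 = -Pb²x²(3aL-(3a+b)x)/(6L³EI)  [x≤a] = -19·(8/3)²·(8/5)²·(3·(16/3)·8-(3·(16/3)+(8/3))·(8/5))/(6·8³·5000) = -13984/6328125 m
Superposition: y = Σ y_i = -1840864/158203125 m ≈ -0.011636 m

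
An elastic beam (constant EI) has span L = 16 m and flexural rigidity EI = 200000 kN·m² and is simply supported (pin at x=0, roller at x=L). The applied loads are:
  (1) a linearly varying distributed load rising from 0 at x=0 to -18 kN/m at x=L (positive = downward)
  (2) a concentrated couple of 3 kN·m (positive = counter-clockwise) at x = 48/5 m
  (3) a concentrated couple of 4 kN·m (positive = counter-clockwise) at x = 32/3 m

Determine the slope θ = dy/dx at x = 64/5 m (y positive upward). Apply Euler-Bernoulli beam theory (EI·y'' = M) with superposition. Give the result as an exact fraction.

Load 1 — triangular load w₀=-18 kN/m (0→w₀ over full span):
  θ_1 = -w₀(7L⁴-30L²x²+15x⁴)/(360LEI) = -(-18)·(7·16⁴-30·16²·(64/5)²+15·(64/5)⁴)/(360·16·200000) = -12112/1953125 rad
Load 2 — applied couple M₀=3 kN·m at a=48/5 m (b=L-a=32/5):
  θ_2 = (M₀x²/(2L)-M₀(x-a)+C₁)/EI  [x>a] with C₁=M₀(3b²-L²)/(6L)=-104/25 = (3·(64/5)²/(2·16)-3·((64/5)-(48/5))+(-104/25))/200000 = 1/125000 rad
Load 3 — applied couple M₀=4 kN·m at a=32/3 m (b=L-a=16/3):
  θ_3 = (M₀x²/(2L)-M₀(x-a)+C₁)/EI  [x>a] with C₁=M₀(3b²-L²)/(6L)=-64/9 = (4·(64/5)²/(2·16)-4·((64/5)-(32/3))+(-64/9))/200000 = 17/703125 rad
Superposition: θ = Σ θ_i = -867539/140625000 rad ≈ -0.006169 rad

θ(64/5) = -867539/140625000 rad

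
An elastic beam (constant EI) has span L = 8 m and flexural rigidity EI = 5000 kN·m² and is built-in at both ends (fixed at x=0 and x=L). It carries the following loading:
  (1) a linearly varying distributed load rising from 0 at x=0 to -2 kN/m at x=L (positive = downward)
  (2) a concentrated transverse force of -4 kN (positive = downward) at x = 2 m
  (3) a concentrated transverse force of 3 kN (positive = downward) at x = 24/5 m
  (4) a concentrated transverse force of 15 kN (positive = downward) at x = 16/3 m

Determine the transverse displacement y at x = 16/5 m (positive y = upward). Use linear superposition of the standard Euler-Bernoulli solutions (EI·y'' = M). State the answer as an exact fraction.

Load 1 — triangular load w₀=-2 kN/m (0→w₀ over full span):
  y_1 = -w₀x²(L-x)²(x+2L)/(120LEI) = -(-2)·(16/5)²·(8-(16/5))²·((16/5)+2·8)/(120·8·5000) = 18432/9765625 m
Load 2 — point force P=-4 kN at a=2 m (b=L-a=6):
  y_2 = -Pa²(L-x)²(3bL-(3b+a)(L-x))/(6L³EI)  [x>a] = -(-4)·2²·(8-(16/5))²·(3·6·8-(3·6+2)·(8-(16/5)))/(6·8³·5000) = 18/15625 m
Load 3 — point force P=3 kN at a=24/5 m (b=L-a=16/5):
  y_3 = -Pb²x²(3aL-(3a+b)x)/(6L³EI)  [x≤a] = -3·(16/5)²·(16/5)²·(3·(24/5)·8-(3·(24/5)+(16/5))·(16/5))/(6·8³·5000) = -11776/9765625 m
Load 4 — point force P=15 kN at a=16/3 m (b=L-a=8/3):
  y_4 = -Pb²x²(3aL-(3a+b)x)/(6L³EI)  [x≤a] = -15·(8/3)²·(16/5)²·(3·(16/3)·8-(3·(16/3)+(8/3))·(16/5))/(6·8³·5000) = -2048/421875 m
Superposition: y = Σ y_i = -796538/263671875 m ≈ -0.003021 m

y(16/5) = -796538/263671875 m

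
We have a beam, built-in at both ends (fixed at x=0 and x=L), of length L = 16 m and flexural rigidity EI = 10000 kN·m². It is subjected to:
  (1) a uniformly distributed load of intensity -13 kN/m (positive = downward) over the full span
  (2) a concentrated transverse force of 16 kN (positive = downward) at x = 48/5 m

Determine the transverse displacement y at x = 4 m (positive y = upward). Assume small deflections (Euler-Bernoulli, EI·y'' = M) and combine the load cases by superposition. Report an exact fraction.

y(4) = 1042/9375 m

Load 1 — uniform load w=-13 kN/m over full span:
  y_1 = -wx²(L-x)²/(24EI) = -(-13)·4²·(16-4)²/(24·10000) = 78/625 m
Load 2 — point force P=16 kN at a=48/5 m (b=L-a=32/5):
  y_2 = -Pb²x²(3aL-(3a+b)x)/(6L³EI)  [x≤a] = -16·(32/5)²·4²·(3·(48/5)·16-(3·(48/5)+(32/5))·4)/(6·16³·10000) = -128/9375 m
Superposition: y = Σ y_i = 1042/9375 m ≈ 0.111147 m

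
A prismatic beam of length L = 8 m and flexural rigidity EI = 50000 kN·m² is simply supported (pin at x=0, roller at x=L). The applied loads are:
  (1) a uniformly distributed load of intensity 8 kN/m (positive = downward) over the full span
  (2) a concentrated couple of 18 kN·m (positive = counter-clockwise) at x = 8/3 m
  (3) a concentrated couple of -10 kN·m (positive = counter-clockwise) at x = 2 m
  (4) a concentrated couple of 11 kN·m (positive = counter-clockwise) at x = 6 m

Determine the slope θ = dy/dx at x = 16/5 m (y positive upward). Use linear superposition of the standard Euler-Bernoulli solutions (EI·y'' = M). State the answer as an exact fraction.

θ(16/5) = -73561/75000000 rad

Load 1 — uniform load w=8 kN/m over full span:
  θ_1 = -w(L³-6Lx²+4x³)/(24EI) = -8·(8³-6·8·(16/5)²+4·(16/5)³)/(24·50000) = -1184/1171875 rad
Load 2 — applied couple M₀=18 kN·m at a=8/3 m (b=L-a=16/3):
  θ_2 = (M₀x²/(2L)-M₀(x-a)+C₁)/EI  [x>a] with C₁=M₀(3b²-L²)/(6L)=8 = (18·(16/5)²/(2·8)-18·((16/5)-(8/3))+8)/50000 = 31/156250 rad
Load 3 — applied couple M₀=-10 kN·m at a=2 m (b=L-a=6):
  θ_3 = (M₀x²/(2L)-M₀(x-a)+C₁)/EI  [x>a] with C₁=M₀(3b²-L²)/(6L)=-55/6 = ((-10)·(16/5)²/(2·8)-(-10)·((16/5)-2)+(-55/6))/50000 = -107/1500000 rad
Load 4 — applied couple M₀=11 kN·m at a=6 m (b=L-a=2):
  θ_4 = (M₀x²/(2L)+C₁)/EI  [x≤a] with C₁=M₀(3b²-L²)/(6L)=-143/12 = (11·(16/5)²/(2·8)+(-143/12))/50000 = -1463/15000000 rad
Superposition: θ = Σ θ_i = -73561/75000000 rad ≈ -0.000981 rad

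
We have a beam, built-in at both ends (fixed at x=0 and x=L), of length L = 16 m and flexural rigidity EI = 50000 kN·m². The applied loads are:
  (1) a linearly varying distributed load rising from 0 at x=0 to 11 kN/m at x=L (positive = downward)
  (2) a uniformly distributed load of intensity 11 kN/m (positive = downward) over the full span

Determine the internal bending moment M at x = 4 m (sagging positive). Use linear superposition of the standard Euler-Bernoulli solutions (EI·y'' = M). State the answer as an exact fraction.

Load 1 — triangular load w₀=11 kN/m (0→w₀ over full span):
  M_1 = 3w₀Lx/20 - w₀L²/30 - w₀x³/(6L) = 3·11·16·4/20 - 11·16²/30 - 11·4³/(6·16) = 22/5 kN·m
Load 2 — uniform load w=11 kN/m over full span:
  M_2 = wLx/2 - wL²/12 - wx²/2 = 11·16·4/2 - 11·16²/12 - 11·4²/2 = 88/3 kN·m
Superposition: M = Σ M_i = 506/15 kN·m ≈ 33.733333 kN·m

M(4) = 506/15 kN·m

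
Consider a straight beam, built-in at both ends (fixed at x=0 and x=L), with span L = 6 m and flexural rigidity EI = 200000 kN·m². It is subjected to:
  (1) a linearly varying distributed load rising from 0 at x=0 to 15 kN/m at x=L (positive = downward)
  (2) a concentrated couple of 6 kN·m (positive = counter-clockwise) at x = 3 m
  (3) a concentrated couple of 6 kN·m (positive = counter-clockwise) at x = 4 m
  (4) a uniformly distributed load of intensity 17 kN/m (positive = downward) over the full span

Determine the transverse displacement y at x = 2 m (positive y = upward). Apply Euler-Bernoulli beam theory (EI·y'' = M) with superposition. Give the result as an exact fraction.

Load 1 — triangular load w₀=15 kN/m (0→w₀ over full span):
  y_1 = -w₀x²(L-x)²(x+2L)/(120LEI) = -15·2²·(6-2)²·(2+2·6)/(120·6·200000) = -7/75000 m
Load 2 — applied couple M₀=6 kN·m at a=3 m (b=L-a=3):
  y_2 = (R_Ax³/6 - M_Ax²/2)/EI  [x≤a] with R_A=3/2, M_A=3/2 = ((3/2)·2³/6 - (3/2)·2²/2)/200000 = -1/200000 m
Load 3 — applied couple M₀=6 kN·m at a=4 m (b=L-a=2):
  y_3 = (R_Ax³/6 - M_Ax²/2)/EI  [x≤a] with R_A=4/3, M_A=2 = ((4/3)·2³/6 - 2·2²/2)/200000 = -1/90000 m
Load 4 — uniform load w=17 kN/m over full span:
  y_4 = -wx²(L-x)²/(24EI) = -17·2²·(6-2)²/(24·200000) = -17/75000 m
Superposition: y = Σ y_i = -121/360000 m ≈ -0.000336 m

y(2) = -121/360000 m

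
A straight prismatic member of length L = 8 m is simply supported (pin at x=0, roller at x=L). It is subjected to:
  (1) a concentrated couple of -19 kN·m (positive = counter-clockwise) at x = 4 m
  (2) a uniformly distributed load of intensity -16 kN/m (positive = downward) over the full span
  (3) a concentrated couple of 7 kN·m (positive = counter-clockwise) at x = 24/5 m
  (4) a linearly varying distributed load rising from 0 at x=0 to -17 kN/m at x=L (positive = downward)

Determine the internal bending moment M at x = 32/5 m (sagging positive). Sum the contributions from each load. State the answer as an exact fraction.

Load 1 — applied couple M₀=-19 kN·m at a=4 m (b=L-a=4):
  M_1 = M₀x/L - M₀  [x>a] = (-19)·(32/5)/8 - (-19) = 19/5 kN·m
Load 2 — uniform load w=-16 kN/m over full span:
  M_2 = wx(L-x)/2 = (-16)·(32/5)·(8-(32/5))/2 = -2048/25 kN·m
Load 3 — applied couple M₀=7 kN·m at a=24/5 m (b=L-a=16/5):
  M_3 = M₀x/L - M₀  [x>a] = 7·(32/5)/8 - 7 = -7/5 kN·m
Load 4 — triangular load w₀=-17 kN/m (0→w₀ over full span):
  M_4 = w₀Lx/6 - w₀x³/(6L) = (-17)·8·(32/5)/6 - (-17)·(32/5)³/(6·8) = -6528/125 kN·m
Superposition: M = Σ M_i = -16468/125 kN·m ≈ -131.744000 kN·m

M(32/5) = -16468/125 kN·m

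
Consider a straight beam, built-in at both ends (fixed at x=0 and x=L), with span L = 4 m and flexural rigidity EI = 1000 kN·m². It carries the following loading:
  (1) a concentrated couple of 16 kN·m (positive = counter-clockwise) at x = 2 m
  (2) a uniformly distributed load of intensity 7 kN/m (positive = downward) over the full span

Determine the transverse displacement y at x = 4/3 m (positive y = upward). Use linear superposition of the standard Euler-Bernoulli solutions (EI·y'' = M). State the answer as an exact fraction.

y(4/3) = -148/30375 m

Load 1 — applied couple M₀=16 kN·m at a=2 m (b=L-a=2):
  y_1 = (R_Ax³/6 - M_Ax²/2)/EI  [x≤a] with R_A=6, M_A=4 = (6·(4/3)³/6 - 4·(4/3)²/2)/1000 = -4/3375 m
Load 2 — uniform load w=7 kN/m over full span:
  y_2 = -wx²(L-x)²/(24EI) = -7·(4/3)²·(4-(4/3))²/(24·1000) = -112/30375 m
Superposition: y = Σ y_i = -148/30375 m ≈ -0.004872 m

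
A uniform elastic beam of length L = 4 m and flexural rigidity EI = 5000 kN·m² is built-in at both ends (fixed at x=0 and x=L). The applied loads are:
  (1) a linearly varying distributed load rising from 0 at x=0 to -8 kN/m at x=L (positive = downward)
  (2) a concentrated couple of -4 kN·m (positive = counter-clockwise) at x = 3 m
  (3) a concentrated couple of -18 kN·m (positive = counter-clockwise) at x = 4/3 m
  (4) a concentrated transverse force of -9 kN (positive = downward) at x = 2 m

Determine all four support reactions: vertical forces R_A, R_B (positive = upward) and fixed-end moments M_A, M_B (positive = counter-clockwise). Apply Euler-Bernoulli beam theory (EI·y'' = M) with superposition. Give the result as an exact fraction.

Load 1 — triangular load w₀=-8 kN/m (0→w₀ over full span):
  R_A = 3w₀L/20 = 3·(-8)·4/20 = -24/5 kN
  M_A = w₀L²/30 = (-8)·4²/30 = -64/15 kN·m
  R_B = 7w₀L/20 = 7·(-8)·4/20 = -56/5 kN
  M_B = -w₀L²/20 = -(-8)·4²/20 = 32/5 kN·m
Load 2 — applied couple M₀=-4 kN·m at a=3 m (b=L-a=1):
  R_A = 6M₀ab/L³ = 6·(-4)·3·1/4³ = -9/8 kN
  M_A = M₀b(2a-b)/L² = (-4)·1·(2·3-1)/4² = -5/4 kN·m
  R_B = -6M₀ab/L³ = -6·(-4)·3·1/4³ = 9/8 kN
  M_B = M₀a(2b-a)/L² = (-4)·3·(2·1-3)/4² = 3/4 kN·m
Load 3 — applied couple M₀=-18 kN·m at a=4/3 m (b=L-a=8/3):
  R_A = 6M₀ab/L³ = 6·(-18)·(4/3)·(8/3)/4³ = -6 kN
  M_A = M₀b(2a-b)/L² = (-18)·(8/3)·(2·(4/3)-(8/3))/4² = 0 kN·m
  R_B = -6M₀ab/L³ = -6·(-18)·(4/3)·(8/3)/4³ = 6 kN
  M_B = M₀a(2b-a)/L² = (-18)·(4/3)·(2·(8/3)-(4/3))/4² = -6 kN·m
Load 4 — point force P=-9 kN at a=2 m (b=L-a=2):
  R_A = Pb²(3a+b)/L³ = (-9)·2²·(3·2+2)/4³ = -9/2 kN
  M_A = Pab²/L² = (-9)·2·2²/4² = -9/2 kN·m
  R_B = Pa²(a+3b)/L³ = (-9)·2²·(2+3·2)/4³ = -9/2 kN
  M_B = -Pa²b/L² = -(-9)·2²·2/4² = 9/2 kN·m
Superposition: R_A = -657/40 kN, M_A = -601/60 kN·m, R_B = -343/40 kN, M_B = 113/20 kN·m

R_A = -657/40 kN, M_A = -601/60 kN·m, R_B = -343/40 kN, M_B = 113/20 kN·m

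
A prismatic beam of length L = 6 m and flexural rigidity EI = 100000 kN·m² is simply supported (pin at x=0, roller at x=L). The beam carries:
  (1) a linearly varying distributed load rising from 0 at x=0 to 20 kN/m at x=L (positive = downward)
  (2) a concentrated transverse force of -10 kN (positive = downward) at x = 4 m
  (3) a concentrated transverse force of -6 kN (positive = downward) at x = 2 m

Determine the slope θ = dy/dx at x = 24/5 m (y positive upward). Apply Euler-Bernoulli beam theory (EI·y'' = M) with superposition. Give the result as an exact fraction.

Load 1 — triangular load w₀=20 kN/m (0→w₀ over full span):
  θ_1 = -w₀(7L⁴-30L²x²+15x⁴)/(360LEI) = -20·(7·6⁴-30·6²·(24/5)²+15·(24/5)⁴)/(360·6·100000) = 2271/3125000 rad
Load 2 — point force P=-10 kN at a=4 m (b=L-a=2):
  θ_2 = -Pa(2L²-6Lx+3x²+a²)/(6LEI)  [x>a] = -(-10)·4·(2·6²-6·6·(24/5)+3·(24/5)²+4²)/(6·6·100000) = -49/281250 rad
Load 3 — point force P=-6 kN at a=2 m (b=L-a=4):
  θ_3 = -Pa(2L²-6Lx+3x²+a²)/(6LEI)  [x>a] = -(-6)·2·(2·6²-6·6·(24/5)+3·(24/5)²+2²)/(6·6·100000) = -173/1875000 rad
Superposition: θ = Σ θ_i = 1618/3515625 rad ≈ 0.000460 rad

θ(24/5) = 1618/3515625 rad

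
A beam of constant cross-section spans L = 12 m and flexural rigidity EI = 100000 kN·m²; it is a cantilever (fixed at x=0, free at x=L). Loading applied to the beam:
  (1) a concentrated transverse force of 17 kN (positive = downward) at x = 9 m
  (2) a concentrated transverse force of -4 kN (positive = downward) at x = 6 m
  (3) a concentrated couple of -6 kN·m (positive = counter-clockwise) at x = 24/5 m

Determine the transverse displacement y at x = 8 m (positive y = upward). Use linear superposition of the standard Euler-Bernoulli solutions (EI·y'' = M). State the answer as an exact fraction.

y(8) = -14881/468750 m

Load 1 — point force P=17 kN at a=9 m (b=L-a=3):
  y_1 = -Px²(3a-x)/(6EI)  [x≤a] = -17·8²·(3·9-8)/(6·100000) = -323/9375 m
Load 2 — point force P=-4 kN at a=6 m (b=L-a=6):
  y_2 = -Pa²(3x-a)/(6EI)  [x>a] = -(-4)·6²·(3·8-6)/(6·100000) = 27/6250 m
Load 3 — applied couple M₀=-6 kN·m at a=24/5 m (b=L-a=36/5):
  y_3 = M₀a(2x-a)/(2EI)  [x>a] = (-6)·(24/5)·(2·8-(24/5))/(2·100000) = -126/78125 m
Superposition: y = Σ y_i = -14881/468750 m ≈ -0.031746 m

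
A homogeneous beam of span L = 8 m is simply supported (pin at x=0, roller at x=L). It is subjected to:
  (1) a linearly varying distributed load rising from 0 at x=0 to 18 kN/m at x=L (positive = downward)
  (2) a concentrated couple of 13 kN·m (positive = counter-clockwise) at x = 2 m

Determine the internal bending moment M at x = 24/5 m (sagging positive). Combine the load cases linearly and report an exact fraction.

Load 1 — triangular load w₀=18 kN/m (0→w₀ over full span):
  M_1 = w₀Lx/6 - w₀x³/(6L) = 18·8·(24/5)/6 - 18·(24/5)³/(6·8) = 9216/125 kN·m
Load 2 — applied couple M₀=13 kN·m at a=2 m (b=L-a=6):
  M_2 = M₀x/L - M₀  [x>a] = 13·(24/5)/8 - 13 = -26/5 kN·m
Superposition: M = Σ M_i = 8566/125 kN·m ≈ 68.528000 kN·m

M(24/5) = 8566/125 kN·m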